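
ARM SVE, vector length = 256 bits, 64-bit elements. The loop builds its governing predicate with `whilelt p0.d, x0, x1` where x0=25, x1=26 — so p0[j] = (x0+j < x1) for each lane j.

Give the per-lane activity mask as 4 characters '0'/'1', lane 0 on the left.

register lanes = 256/64 = 4
whilelt: lane j active iff 25+j < 26 → j < 1 → 1 active
bits (lane 0 leftmost): 1000

predicate = 1000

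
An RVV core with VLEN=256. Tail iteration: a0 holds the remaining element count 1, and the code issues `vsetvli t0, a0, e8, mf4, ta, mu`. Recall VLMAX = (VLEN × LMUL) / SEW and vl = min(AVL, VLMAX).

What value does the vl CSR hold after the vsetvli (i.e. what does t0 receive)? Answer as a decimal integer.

VLMAX = (256 × 1/4) / 8 = 8 lanes
vl = min(AVL, VLMAX) = min(1, 8) = 1

vl = 1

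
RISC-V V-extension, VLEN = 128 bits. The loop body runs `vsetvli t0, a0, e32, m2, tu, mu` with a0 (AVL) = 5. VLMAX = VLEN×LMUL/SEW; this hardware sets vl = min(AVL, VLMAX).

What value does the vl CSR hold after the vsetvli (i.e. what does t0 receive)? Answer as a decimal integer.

vl = 5

VLMAX = (128 × 2) / 32 = 8 lanes
AVL=5 ≤ VLMAX=8, so vl = 5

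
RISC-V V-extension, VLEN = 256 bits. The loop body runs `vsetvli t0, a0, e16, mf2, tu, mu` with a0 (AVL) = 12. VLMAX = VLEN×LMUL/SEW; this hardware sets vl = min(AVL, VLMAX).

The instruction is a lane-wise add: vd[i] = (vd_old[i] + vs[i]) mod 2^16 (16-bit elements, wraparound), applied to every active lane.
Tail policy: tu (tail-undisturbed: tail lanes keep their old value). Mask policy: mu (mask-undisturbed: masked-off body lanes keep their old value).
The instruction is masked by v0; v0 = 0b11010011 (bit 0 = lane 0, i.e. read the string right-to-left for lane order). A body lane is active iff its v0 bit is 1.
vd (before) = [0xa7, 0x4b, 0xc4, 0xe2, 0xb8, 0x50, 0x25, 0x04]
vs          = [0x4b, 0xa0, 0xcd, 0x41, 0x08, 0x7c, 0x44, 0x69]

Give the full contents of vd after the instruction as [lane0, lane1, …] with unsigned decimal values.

vd = [242, 235, 196, 226, 192, 80, 105, 109]

VLMAX = VLEN×LMUL/SEW = 256×1/2/16 = 8
vl ← min(12, 8) = 8
vd[0] add(0xa7,0x4b) -> 0xf2
vd[1] add(0x4b,0xa0) -> 0xeb
vd[2] mask-off/keep -> 0xc4
vd[3] mask-off/keep -> 0xe2
vd[4] add(0xb8,0x08) -> 0xc0
vd[5] mask-off/keep -> 0x50
vd[6] add(0x25,0x44) -> 0x69
vd[7] add(0x04,0x69) -> 0x6d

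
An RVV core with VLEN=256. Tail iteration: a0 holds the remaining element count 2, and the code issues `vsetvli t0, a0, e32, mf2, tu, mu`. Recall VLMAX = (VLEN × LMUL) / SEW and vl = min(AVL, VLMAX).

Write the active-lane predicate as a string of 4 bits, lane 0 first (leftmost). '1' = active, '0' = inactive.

lanes per group: 256·1/2/32 = 4
vl ← min(2, 4) = 2
bits (lane 0 leftmost): 1100

predicate = 1100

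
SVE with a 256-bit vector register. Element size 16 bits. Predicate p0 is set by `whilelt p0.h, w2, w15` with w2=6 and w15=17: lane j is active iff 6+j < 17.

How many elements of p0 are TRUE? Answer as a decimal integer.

vl = 11

256-bit reg / 16-bit elem → 16 lanes
active while 6+j < 17, i.e. j ∈ [0,11) capped at 16 ⇒ 11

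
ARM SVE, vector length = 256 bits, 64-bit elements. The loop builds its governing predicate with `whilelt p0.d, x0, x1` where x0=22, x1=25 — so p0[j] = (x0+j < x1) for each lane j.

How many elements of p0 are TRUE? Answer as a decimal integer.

256-bit reg / 64-bit elem → 4 lanes
whilelt: lane j active iff 22+j < 25 → j < 3 → 3 active

vl = 3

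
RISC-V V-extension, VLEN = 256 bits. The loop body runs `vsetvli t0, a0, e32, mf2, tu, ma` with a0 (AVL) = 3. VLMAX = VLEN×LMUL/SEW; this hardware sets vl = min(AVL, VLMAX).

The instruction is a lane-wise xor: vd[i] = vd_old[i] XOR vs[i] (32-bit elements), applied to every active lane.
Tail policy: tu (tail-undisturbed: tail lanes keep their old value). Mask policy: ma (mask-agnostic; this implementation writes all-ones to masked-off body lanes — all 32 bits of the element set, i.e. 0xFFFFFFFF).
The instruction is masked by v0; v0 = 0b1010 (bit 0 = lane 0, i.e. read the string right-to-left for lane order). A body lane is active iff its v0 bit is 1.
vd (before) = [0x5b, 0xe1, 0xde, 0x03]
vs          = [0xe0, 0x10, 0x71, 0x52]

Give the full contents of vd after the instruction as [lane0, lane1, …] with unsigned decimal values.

vd = [4294967295, 241, 4294967295, 3]

lanes per group: 256·1/2/32 = 4
vl = min(AVL, VLMAX) = min(3, 4) = 3
  i=0: mask-off/ones → 4294967295
  i=1: xor(0xe1,0x10) → 241
  i=2: mask-off/ones → 4294967295
  i=3: tail/keep → 3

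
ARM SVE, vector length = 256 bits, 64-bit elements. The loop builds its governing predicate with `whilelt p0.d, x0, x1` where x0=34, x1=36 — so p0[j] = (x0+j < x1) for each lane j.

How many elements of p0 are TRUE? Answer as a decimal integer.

vl = 2

register lanes = 256/64 = 4
whilelt: lane j active iff 34+j < 36 → j < 2 → 2 active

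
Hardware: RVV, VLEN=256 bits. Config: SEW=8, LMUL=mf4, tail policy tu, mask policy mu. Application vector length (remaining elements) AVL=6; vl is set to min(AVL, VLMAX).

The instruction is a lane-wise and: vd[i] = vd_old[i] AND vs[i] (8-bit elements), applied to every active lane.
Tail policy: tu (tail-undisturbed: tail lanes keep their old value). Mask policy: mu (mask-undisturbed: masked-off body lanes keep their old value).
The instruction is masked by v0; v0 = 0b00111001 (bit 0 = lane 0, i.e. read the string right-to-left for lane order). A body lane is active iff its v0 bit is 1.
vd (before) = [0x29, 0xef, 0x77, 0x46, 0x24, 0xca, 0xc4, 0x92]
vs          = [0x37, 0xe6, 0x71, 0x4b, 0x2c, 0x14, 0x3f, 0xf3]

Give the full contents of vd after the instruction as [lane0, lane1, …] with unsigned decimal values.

vd = [33, 239, 119, 66, 36, 0, 196, 146]

lanes per group: 256·1/4/8 = 8
vl = min(AVL, VLMAX) = min(6, 8) = 6
[0] and(0x29,0x37) = 0x21
[1] mask-off/keep = 0xef
[2] mask-off/keep = 0x77
[3] and(0x46,0x4b) = 0x42
[4] and(0x24,0x2c) = 0x24
[5] and(0xca,0x14) = 0x00
[6] tail/keep = 0xc4
[7] tail/keep = 0x92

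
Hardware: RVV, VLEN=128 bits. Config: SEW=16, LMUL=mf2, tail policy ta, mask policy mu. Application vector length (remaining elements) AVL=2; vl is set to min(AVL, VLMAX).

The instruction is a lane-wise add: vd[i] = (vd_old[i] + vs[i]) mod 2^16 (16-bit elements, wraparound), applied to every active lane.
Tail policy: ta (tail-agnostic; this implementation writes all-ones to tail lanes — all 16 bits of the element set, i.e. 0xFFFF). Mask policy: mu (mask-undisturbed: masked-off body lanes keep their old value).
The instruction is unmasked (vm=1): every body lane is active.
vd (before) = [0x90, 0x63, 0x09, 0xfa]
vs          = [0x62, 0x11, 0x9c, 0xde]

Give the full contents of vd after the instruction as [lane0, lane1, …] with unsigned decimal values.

vd = [242, 116, 65535, 65535]

lanes per group: 128·1/2/16 = 4
AVL=2 ≤ VLMAX=4, so vl = 2
[0] add(0x90,0x62) = 0xf2
[1] add(0x63,0x11) = 0x74
[2] tail/ones = 0xffff
[3] tail/ones = 0xffff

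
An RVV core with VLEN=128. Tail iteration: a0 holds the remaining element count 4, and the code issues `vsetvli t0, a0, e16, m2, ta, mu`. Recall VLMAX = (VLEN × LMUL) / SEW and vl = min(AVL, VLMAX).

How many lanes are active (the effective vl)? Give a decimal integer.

lanes per group: 128·2/16 = 16
AVL=4 ≤ VLMAX=16, so vl = 4

vl = 4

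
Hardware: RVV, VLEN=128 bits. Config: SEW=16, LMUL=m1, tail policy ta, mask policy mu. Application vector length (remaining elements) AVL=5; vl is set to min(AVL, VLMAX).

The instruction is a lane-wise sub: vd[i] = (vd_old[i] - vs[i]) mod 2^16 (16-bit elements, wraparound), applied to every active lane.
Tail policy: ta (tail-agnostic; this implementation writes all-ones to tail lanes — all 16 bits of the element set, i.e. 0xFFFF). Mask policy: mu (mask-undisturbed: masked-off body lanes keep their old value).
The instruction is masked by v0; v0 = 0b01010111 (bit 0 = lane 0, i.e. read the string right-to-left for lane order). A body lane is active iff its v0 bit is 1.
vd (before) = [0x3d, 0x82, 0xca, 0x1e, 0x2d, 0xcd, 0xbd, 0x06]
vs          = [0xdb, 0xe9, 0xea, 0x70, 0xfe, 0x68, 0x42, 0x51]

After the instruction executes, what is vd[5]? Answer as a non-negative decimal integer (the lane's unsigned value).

vd[5] = 65535

VLMAX = VLEN×LMUL/SEW = 128×1/16 = 8
vl = min(AVL, VLMAX) = min(5, 8) = 5
[0] sub(0x3d,0xdb) = 0xff62
[1] sub(0x82,0xe9) = 0xff99
[2] sub(0xca,0xea) = 0xffe0
[3] mask-off/keep = 0x1e
[4] sub(0x2d,0xfe) = 0xff2f
[5] tail/ones = 0xffff
[6] tail/ones = 0xffff
[7] tail/ones = 0xffff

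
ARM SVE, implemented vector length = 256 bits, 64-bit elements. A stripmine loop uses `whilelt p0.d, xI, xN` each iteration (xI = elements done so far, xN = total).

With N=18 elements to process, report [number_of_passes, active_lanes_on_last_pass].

[iterations, last_vl] = [5, 2]

register lanes = 256/64 = 4
N=18: ⌈18/4⌉ = 5 iters; last vl = 18 − 4×4 = 2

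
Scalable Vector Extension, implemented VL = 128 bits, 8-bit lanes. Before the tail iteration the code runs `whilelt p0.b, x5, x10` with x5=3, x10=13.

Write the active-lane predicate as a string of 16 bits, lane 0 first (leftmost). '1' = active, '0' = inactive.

128-bit reg / 8-bit elem → 16 lanes
active while 3+j < 13, i.e. j ∈ [0,10) capped at 16 ⇒ 10
bits (lane 0 leftmost): 1111111111000000

predicate = 1111111111000000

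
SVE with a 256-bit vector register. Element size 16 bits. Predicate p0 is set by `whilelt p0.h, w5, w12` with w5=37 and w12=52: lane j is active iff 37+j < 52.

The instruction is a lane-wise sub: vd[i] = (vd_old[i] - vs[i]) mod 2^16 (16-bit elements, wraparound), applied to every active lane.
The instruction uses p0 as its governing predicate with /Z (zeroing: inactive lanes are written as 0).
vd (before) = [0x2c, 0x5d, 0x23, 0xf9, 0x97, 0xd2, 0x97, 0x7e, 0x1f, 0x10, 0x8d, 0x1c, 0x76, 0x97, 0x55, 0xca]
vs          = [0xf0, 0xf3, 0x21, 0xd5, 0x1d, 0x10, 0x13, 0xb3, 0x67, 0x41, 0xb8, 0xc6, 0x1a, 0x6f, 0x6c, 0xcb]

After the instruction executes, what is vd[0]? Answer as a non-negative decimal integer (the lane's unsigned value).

register lanes = 256/16 = 16
p0[j] = (37+j < 52); true for j=0..14 → 15 lanes set
  i=0: sub(0x2c,0xf0) → 65340
  i=1: sub(0x5d,0xf3) → 65386
  i=2: sub(0x23,0x21) → 2
  i=3: sub(0xf9,0xd5) → 36
  i=4: sub(0x97,0x1d) → 122
  i=5: sub(0xd2,0x10) → 194
  i=6: sub(0x97,0x13) → 132
  i=7: sub(0x7e,0xb3) → 65483
  i=8: sub(0x1f,0x67) → 65464
  i=9: sub(0x10,0x41) → 65487
  i=10: sub(0x8d,0xb8) → 65493
  i=11: sub(0x1c,0xc6) → 65366
  i=12: sub(0x76,0x1a) → 92
  i=13: sub(0x97,0x6f) → 40
  i=14: sub(0x55,0x6c) → 65513
  i=15: tail/zero → 0

vd[0] = 65340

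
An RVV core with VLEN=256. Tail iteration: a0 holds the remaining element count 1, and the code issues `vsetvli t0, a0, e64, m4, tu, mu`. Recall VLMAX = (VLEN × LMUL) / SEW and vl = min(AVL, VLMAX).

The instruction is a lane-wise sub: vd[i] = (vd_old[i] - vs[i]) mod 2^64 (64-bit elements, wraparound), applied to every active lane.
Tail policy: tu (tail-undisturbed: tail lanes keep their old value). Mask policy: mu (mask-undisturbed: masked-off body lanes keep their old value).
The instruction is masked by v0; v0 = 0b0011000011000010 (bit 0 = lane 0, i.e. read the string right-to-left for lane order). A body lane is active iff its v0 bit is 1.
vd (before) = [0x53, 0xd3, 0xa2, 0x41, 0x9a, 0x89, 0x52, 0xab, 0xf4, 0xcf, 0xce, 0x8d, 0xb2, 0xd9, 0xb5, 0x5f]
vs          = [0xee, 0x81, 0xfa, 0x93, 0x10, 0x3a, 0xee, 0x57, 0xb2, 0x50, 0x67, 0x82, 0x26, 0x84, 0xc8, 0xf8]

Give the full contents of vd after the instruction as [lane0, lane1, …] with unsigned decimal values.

VLMAX = VLEN×LMUL/SEW = 256×4/64 = 16
vl = min(AVL, VLMAX) = min(1, 16) = 1
[0] mask-off/keep = 0x53
[1] tail/keep = 0xd3
[2] tail/keep = 0xa2
[3] tail/keep = 0x41
[4] tail/keep = 0x9a
[5] tail/keep = 0x89
[6] tail/keep = 0x52
[7] tail/keep = 0xab
[8] tail/keep = 0xf4
[9] tail/keep = 0xcf
[10] tail/keep = 0xce
[11] tail/keep = 0x8d
[12] tail/keep = 0xb2
[13] tail/keep = 0xd9
[14] tail/keep = 0xb5
[15] tail/keep = 0x5f

vd = [83, 211, 162, 65, 154, 137, 82, 171, 244, 207, 206, 141, 178, 217, 181, 95]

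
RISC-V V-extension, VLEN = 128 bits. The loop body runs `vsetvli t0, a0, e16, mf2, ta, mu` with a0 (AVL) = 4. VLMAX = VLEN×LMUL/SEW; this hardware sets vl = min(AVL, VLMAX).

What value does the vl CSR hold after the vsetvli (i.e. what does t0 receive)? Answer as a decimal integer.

VLMAX = (128 × 1/2) / 16 = 4 lanes
vl ← min(4, 4) = 4

vl = 4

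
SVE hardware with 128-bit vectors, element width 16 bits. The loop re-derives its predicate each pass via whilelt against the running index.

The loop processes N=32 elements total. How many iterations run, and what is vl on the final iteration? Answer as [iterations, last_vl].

register lanes = 128/16 = 8
32 elements at 8/iter → 4 passes, remainder 8 on the last

[iterations, last_vl] = [4, 8]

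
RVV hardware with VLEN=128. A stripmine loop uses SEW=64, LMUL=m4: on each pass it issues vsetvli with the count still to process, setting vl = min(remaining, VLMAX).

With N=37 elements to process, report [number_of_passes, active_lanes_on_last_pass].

VLMAX = VLEN×LMUL/SEW = 128×4/64 = 8
iterations = ceil(37/8) = 5; final-pass vl = 5

[iterations, last_vl] = [5, 5]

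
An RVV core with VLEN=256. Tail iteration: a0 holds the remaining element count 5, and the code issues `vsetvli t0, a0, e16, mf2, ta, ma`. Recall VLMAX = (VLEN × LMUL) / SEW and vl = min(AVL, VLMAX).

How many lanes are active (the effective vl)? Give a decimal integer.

VLMAX = (256 × 1/2) / 16 = 8 lanes
vl ← min(5, 8) = 5

vl = 5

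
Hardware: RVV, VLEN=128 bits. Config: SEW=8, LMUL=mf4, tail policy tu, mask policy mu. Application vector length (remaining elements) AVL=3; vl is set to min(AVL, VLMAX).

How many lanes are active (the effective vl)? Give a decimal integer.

lanes per group: 128·1/4/8 = 4
AVL=3 ≤ VLMAX=4, so vl = 3

vl = 3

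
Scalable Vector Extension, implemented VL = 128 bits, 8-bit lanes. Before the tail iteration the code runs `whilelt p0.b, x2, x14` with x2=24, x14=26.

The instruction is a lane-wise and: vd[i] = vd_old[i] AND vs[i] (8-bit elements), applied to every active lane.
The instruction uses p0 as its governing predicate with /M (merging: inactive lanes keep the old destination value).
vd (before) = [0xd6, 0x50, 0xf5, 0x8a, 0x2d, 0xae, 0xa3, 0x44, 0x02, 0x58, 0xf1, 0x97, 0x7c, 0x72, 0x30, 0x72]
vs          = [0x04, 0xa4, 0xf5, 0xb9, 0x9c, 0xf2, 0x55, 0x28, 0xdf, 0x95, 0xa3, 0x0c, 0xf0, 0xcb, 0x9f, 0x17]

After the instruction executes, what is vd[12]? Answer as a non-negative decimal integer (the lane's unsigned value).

register lanes = 128/8 = 16
active while 24+j < 26, i.e. j ∈ [0,2) capped at 16 ⇒ 2
lane  0: and(0xd6,0x04) ⇒ 0x04
lane  1: and(0x50,0xa4) ⇒ 0x00
lane  2: tail/keep ⇒ 0xf5
lane  3: tail/keep ⇒ 0x8a
lane  4: tail/keep ⇒ 0x2d
lane  5: tail/keep ⇒ 0xae
lane  6: tail/keep ⇒ 0xa3
lane  7: tail/keep ⇒ 0x44
lane  8: tail/keep ⇒ 0x02
lane  9: tail/keep ⇒ 0x58
lane 10: tail/keep ⇒ 0xf1
lane 11: tail/keep ⇒ 0x97
lane 12: tail/keep ⇒ 0x7c
lane 13: tail/keep ⇒ 0x72
lane 14: tail/keep ⇒ 0x30
lane 15: tail/keep ⇒ 0x72

vd[12] = 124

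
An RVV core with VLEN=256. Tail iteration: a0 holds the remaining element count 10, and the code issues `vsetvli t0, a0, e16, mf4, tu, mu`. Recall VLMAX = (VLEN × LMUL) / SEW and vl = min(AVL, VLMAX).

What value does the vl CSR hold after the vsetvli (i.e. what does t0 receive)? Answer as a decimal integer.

VLMAX = VLEN×LMUL/SEW = 256×1/4/16 = 4
AVL=10 > VLMAX=4, so vl = 4

vl = 4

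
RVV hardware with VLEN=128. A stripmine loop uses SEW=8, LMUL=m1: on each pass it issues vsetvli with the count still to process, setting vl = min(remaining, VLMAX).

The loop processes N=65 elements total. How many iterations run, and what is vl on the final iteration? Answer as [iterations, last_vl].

[iterations, last_vl] = [5, 1]

VLMAX = (128 × 1) / 8 = 16 lanes
N=65: ⌈65/16⌉ = 5 iters; last vl = 65 − 4×16 = 1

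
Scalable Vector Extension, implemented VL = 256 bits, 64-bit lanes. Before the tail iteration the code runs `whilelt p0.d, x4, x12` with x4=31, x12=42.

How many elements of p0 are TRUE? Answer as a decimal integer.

vl = 4

256-bit reg / 64-bit elem → 4 lanes
whilelt: lane j active iff 31+j < 42 → j < 11 → 4 active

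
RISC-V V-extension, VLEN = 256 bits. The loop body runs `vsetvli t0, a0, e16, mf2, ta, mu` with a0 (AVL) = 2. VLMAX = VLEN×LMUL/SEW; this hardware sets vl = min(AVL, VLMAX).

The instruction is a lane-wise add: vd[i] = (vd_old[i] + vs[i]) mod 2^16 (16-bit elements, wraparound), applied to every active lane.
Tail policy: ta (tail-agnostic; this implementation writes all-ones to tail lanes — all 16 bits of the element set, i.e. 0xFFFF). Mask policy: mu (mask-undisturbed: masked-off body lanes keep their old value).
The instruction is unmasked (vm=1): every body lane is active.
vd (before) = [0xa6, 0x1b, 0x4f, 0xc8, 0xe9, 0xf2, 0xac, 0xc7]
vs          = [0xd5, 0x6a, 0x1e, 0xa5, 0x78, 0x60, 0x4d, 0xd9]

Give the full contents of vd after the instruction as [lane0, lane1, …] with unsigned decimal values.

VLMAX = (256 × 1/2) / 16 = 8 lanes
vl ← min(2, 8) = 2
vd[0] add(0xa6,0xd5) -> 0x17b
vd[1] add(0x1b,0x6a) -> 0x85
vd[2] tail/ones -> 0xffff
vd[3] tail/ones -> 0xffff
vd[4] tail/ones -> 0xffff
vd[5] tail/ones -> 0xffff
vd[6] tail/ones -> 0xffff
vd[7] tail/ones -> 0xffff

vd = [379, 133, 65535, 65535, 65535, 65535, 65535, 65535]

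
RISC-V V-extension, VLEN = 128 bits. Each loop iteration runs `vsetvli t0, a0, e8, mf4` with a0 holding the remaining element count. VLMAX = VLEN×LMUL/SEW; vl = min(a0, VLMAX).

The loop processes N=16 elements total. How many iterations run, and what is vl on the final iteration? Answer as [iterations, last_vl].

VLMAX = (128 × 1/4) / 8 = 4 lanes
iterations = ceil(16/4) = 4; final-pass vl = 4

[iterations, last_vl] = [4, 4]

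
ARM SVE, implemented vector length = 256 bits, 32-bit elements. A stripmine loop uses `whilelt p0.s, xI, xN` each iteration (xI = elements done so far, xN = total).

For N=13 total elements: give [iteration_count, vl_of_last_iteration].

[iterations, last_vl] = [2, 5]

register lanes = 256/32 = 8
iterations = ceil(13/8) = 2; final-pass vl = 5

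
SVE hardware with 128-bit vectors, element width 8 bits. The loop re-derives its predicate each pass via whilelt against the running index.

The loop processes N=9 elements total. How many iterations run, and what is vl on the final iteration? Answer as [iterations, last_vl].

[iterations, last_vl] = [1, 9]

128-bit reg / 8-bit elem → 16 lanes
N=9: ⌈9/16⌉ = 1 iters; last vl = 9 − 0×16 = 9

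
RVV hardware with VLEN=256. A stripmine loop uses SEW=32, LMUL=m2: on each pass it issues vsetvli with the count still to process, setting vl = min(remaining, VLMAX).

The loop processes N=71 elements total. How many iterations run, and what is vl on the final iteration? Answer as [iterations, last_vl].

lanes per group: 256·2/32 = 16
71 elements at 16/iter → 5 passes, remainder 7 on the last

[iterations, last_vl] = [5, 7]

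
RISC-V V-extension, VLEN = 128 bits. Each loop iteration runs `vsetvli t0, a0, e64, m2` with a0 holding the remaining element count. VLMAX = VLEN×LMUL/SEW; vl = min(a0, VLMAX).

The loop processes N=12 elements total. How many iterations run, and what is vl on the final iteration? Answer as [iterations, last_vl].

lanes per group: 128·2/64 = 4
N=12: ⌈12/4⌉ = 3 iters; last vl = 12 − 2×4 = 4

[iterations, last_vl] = [3, 4]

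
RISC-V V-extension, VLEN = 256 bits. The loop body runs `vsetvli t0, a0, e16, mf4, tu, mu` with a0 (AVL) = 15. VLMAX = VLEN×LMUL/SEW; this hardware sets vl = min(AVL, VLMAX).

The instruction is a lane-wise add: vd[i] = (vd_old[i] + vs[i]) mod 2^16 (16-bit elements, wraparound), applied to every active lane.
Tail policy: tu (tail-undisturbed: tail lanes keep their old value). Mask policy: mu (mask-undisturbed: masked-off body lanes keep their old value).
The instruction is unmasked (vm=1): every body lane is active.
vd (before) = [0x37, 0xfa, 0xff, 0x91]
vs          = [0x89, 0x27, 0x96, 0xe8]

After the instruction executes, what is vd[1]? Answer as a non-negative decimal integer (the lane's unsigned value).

VLMAX = VLEN×LMUL/SEW = 256×1/4/16 = 4
vl = min(AVL, VLMAX) = min(15, 4) = 4
lane  0: add(0x37,0x89) ⇒ 0xc0
lane  1: add(0xfa,0x27) ⇒ 0x121
lane  2: add(0xff,0x96) ⇒ 0x195
lane  3: add(0x91,0xe8) ⇒ 0x179

vd[1] = 289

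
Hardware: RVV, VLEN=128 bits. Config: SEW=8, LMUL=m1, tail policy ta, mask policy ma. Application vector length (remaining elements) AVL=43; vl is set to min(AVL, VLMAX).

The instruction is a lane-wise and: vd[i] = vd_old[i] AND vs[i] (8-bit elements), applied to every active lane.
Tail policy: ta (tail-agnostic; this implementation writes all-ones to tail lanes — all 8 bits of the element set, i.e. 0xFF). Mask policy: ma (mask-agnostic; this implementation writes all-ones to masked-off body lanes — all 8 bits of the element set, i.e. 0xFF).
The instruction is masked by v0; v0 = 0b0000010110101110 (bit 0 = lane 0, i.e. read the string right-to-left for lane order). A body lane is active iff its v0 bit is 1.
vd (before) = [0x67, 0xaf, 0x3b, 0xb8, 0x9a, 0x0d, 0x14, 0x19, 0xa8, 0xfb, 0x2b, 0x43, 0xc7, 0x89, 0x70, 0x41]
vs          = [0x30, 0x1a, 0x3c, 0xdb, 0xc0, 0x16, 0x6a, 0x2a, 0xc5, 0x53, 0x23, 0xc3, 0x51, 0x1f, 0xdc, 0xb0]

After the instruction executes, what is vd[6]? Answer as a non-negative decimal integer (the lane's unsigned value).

vd[6] = 255

VLMAX = (128 × 1) / 8 = 16 lanes
AVL=43 > VLMAX=16, so vl = 16
[0] mask-off/ones = 0xff
[1] and(0xaf,0x1a) = 0x0a
[2] and(0x3b,0x3c) = 0x38
[3] and(0xb8,0xdb) = 0x98
[4] mask-off/ones = 0xff
[5] and(0x0d,0x16) = 0x04
[6] mask-off/ones = 0xff
[7] and(0x19,0x2a) = 0x08
[8] and(0xa8,0xc5) = 0x80
[9] mask-off/ones = 0xff
[10] and(0x2b,0x23) = 0x23
[11] mask-off/ones = 0xff
[12] mask-off/ones = 0xff
[13] mask-off/ones = 0xff
[14] mask-off/ones = 0xff
[15] mask-off/ones = 0xff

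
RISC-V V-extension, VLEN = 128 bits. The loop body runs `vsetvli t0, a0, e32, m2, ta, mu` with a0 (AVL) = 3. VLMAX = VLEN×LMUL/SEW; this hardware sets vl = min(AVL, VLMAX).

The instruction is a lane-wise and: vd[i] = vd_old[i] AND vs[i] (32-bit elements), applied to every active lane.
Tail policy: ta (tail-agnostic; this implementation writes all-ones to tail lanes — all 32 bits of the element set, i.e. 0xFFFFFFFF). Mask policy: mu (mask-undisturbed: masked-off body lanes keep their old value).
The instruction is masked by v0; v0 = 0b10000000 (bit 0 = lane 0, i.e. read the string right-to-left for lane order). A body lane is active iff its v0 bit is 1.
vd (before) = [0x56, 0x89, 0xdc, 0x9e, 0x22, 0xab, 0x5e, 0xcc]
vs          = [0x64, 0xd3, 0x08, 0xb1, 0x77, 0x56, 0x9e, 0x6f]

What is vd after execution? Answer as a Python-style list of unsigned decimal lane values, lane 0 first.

VLMAX = VLEN×LMUL/SEW = 128×2/32 = 8
vl = min(AVL, VLMAX) = min(3, 8) = 3
  i=0: mask-off/keep → 86
  i=1: mask-off/keep → 137
  i=2: mask-off/keep → 220
  i=3: tail/ones → 4294967295
  i=4: tail/ones → 4294967295
  i=5: tail/ones → 4294967295
  i=6: tail/ones → 4294967295
  i=7: tail/ones → 4294967295

vd = [86, 137, 220, 4294967295, 4294967295, 4294967295, 4294967295, 4294967295]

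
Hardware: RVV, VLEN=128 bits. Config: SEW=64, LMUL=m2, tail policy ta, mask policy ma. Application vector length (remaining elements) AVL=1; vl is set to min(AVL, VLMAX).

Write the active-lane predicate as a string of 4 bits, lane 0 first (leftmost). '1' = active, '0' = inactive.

predicate = 1000

VLMAX = (128 × 2) / 64 = 4 lanes
AVL=1 ≤ VLMAX=4, so vl = 1
bits (lane 0 leftmost): 1000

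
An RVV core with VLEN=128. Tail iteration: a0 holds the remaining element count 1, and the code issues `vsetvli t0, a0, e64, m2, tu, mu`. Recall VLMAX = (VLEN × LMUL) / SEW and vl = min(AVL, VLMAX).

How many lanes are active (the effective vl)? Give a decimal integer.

lanes per group: 128·2/64 = 4
vl ← min(1, 4) = 1

vl = 1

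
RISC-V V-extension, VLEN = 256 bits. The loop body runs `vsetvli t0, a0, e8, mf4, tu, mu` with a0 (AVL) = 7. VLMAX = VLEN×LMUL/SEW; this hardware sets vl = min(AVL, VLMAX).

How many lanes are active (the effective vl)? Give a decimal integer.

VLMAX = (256 × 1/4) / 8 = 8 lanes
AVL=7 ≤ VLMAX=8, so vl = 7

vl = 7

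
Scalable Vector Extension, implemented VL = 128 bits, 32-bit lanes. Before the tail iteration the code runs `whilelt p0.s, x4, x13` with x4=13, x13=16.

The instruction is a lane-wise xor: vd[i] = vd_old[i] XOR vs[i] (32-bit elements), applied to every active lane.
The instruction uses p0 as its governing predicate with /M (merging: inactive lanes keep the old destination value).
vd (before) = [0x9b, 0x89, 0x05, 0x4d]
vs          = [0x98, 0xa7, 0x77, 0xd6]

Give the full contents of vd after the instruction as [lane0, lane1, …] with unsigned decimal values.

register lanes = 128/32 = 4
active while 13+j < 16, i.e. j ∈ [0,3) capped at 4 ⇒ 3
lane  0: xor(0x9b,0x98) ⇒ 0x03
lane  1: xor(0x89,0xa7) ⇒ 0x2e
lane  2: xor(0x05,0x77) ⇒ 0x72
lane  3: tail/keep ⇒ 0x4d

vd = [3, 46, 114, 77]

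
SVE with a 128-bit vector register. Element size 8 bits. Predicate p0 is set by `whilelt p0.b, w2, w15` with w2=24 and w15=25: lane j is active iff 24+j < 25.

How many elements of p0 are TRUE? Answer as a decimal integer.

vl = 1

lane count: 128 div 8 = 16
p0[j] = (24+j < 25); true for j=0..0 → 1 lanes set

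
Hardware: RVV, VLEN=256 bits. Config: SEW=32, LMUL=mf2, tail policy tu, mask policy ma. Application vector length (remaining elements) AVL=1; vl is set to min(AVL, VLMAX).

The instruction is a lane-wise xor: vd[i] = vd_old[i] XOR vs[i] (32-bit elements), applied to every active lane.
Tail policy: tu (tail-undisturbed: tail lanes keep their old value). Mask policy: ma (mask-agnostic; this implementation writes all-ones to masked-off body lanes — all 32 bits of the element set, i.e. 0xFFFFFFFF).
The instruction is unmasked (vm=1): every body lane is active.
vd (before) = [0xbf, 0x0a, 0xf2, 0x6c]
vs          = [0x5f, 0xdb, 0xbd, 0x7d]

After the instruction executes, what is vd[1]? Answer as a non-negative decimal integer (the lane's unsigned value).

vd[1] = 10

VLMAX = (256 × 1/2) / 32 = 4 lanes
vl ← min(1, 4) = 1
[0] xor(0xbf,0x5f) = 0xe0
[1] tail/keep = 0x0a
[2] tail/keep = 0xf2
[3] tail/keep = 0x6c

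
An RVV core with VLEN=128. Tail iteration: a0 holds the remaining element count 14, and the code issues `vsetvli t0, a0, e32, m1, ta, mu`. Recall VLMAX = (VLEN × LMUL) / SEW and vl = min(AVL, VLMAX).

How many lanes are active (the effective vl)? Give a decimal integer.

vl = 4

VLMAX = VLEN×LMUL/SEW = 128×1/32 = 4
AVL=14 > VLMAX=4, so vl = 4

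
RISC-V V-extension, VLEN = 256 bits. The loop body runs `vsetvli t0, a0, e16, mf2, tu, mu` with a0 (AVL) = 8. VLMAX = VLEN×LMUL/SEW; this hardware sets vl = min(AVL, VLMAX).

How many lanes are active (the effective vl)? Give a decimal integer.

lanes per group: 256·1/2/16 = 8
AVL=8 ≤ VLMAX=8, so vl = 8

vl = 8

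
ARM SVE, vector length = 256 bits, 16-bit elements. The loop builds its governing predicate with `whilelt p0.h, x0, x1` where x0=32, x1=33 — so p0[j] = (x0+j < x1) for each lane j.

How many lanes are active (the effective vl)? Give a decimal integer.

256-bit reg / 16-bit elem → 16 lanes
whilelt: lane j active iff 32+j < 33 → j < 1 → 1 active

vl = 1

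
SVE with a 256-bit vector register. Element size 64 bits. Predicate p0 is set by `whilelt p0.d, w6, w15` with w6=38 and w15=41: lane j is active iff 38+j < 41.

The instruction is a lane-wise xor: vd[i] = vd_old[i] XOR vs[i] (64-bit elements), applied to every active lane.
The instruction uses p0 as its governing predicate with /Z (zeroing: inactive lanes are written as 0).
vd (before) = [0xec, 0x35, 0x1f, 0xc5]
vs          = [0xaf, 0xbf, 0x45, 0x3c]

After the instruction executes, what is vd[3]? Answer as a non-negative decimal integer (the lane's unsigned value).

lane count: 256 div 64 = 4
active while 38+j < 41, i.e. j ∈ [0,3) capped at 4 ⇒ 3
lane  0: xor(0xec,0xaf) ⇒ 0x43
lane  1: xor(0x35,0xbf) ⇒ 0x8a
lane  2: xor(0x1f,0x45) ⇒ 0x5a
lane  3: tail/zero ⇒ 0x00

vd[3] = 0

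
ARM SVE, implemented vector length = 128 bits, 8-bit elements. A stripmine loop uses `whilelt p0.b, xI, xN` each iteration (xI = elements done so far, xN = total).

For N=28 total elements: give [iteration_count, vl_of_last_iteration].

128-bit reg / 8-bit elem → 16 lanes
N=28: ⌈28/16⌉ = 2 iters; last vl = 28 − 1×16 = 12

[iterations, last_vl] = [2, 12]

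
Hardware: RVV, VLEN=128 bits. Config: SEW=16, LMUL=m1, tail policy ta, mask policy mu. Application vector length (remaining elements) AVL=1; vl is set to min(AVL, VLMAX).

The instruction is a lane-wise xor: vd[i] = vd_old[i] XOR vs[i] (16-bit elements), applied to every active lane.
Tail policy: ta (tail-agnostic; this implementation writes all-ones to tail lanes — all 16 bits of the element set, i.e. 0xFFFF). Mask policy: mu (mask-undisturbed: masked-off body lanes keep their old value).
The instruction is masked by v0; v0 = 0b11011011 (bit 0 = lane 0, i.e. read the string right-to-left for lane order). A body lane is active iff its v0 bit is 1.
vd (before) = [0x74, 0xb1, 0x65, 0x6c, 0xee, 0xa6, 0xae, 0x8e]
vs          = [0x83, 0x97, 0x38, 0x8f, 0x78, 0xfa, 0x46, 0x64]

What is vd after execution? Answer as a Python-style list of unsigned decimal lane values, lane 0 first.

VLMAX = VLEN×LMUL/SEW = 128×1/16 = 8
AVL=1 ≤ VLMAX=8, so vl = 1
vd[0] xor(0x74,0x83) -> 0xf7
vd[1] tail/ones -> 0xffff
vd[2] tail/ones -> 0xffff
vd[3] tail/ones -> 0xffff
vd[4] tail/ones -> 0xffff
vd[5] tail/ones -> 0xffff
vd[6] tail/ones -> 0xffff
vd[7] tail/ones -> 0xffff

vd = [247, 65535, 65535, 65535, 65535, 65535, 65535, 65535]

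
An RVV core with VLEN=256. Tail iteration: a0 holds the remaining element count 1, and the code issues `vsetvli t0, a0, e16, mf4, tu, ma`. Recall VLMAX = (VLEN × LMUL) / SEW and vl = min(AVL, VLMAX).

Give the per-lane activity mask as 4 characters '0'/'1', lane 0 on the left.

predicate = 1000

lanes per group: 256·1/4/16 = 4
AVL=1 ≤ VLMAX=4, so vl = 1
bits (lane 0 leftmost): 1000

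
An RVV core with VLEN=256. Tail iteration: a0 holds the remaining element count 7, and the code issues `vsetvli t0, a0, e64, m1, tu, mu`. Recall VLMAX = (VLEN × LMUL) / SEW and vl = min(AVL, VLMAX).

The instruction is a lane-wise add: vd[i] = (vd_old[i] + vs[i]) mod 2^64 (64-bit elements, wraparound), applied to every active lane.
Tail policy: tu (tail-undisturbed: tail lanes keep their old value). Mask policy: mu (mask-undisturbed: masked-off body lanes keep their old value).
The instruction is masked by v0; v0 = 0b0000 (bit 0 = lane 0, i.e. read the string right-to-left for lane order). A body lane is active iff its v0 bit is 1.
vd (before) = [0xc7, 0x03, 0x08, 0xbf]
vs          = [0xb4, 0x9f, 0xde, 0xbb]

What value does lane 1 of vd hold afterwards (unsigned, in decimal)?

vd[1] = 3

VLMAX = VLEN×LMUL/SEW = 256×1/64 = 4
vl = min(AVL, VLMAX) = min(7, 4) = 4
vd[0] mask-off/keep -> 0xc7
vd[1] mask-off/keep -> 0x03
vd[2] mask-off/keep -> 0x08
vd[3] mask-off/keep -> 0xbf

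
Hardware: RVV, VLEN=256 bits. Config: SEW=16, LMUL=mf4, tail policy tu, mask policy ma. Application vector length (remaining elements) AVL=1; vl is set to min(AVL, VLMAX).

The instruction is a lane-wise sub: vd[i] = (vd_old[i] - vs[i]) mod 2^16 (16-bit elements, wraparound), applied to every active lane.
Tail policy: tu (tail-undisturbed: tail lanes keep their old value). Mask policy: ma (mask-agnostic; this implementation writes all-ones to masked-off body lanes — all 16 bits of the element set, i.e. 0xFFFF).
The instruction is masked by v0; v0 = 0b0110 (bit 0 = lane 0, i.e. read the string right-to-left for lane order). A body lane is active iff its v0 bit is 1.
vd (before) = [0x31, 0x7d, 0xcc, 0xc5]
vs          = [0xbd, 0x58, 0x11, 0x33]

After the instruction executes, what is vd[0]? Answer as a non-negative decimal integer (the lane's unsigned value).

VLMAX = VLEN×LMUL/SEW = 256×1/4/16 = 4
vl = min(AVL, VLMAX) = min(1, 4) = 1
  i=0: mask-off/ones → 65535
  i=1: tail/keep → 125
  i=2: tail/keep → 204
  i=3: tail/keep → 197

vd[0] = 65535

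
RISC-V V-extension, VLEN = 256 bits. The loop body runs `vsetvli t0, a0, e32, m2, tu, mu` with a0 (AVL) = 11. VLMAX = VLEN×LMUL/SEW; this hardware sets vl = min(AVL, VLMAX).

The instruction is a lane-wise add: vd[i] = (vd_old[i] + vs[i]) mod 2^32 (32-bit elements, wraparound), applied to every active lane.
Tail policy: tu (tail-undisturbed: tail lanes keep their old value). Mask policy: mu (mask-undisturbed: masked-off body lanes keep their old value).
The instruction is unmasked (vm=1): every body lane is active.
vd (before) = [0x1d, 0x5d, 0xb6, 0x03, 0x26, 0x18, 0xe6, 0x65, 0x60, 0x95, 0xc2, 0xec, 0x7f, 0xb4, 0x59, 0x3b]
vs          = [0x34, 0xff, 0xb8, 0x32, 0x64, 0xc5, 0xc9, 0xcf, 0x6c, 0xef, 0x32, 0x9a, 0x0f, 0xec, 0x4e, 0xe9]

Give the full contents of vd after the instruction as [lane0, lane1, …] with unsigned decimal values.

vd = [81, 348, 366, 53, 138, 221, 431, 308, 204, 388, 244, 236, 127, 180, 89, 59]

lanes per group: 256·2/32 = 16
vl = min(AVL, VLMAX) = min(11, 16) = 11
  i=0: add(0x1d,0x34) → 81
  i=1: add(0x5d,0xff) → 348
  i=2: add(0xb6,0xb8) → 366
  i=3: add(0x03,0x32) → 53
  i=4: add(0x26,0x64) → 138
  i=5: add(0x18,0xc5) → 221
  i=6: add(0xe6,0xc9) → 431
  i=7: add(0x65,0xcf) → 308
  i=8: add(0x60,0x6c) → 204
  i=9: add(0x95,0xef) → 388
  i=10: add(0xc2,0x32) → 244
  i=11: tail/keep → 236
  i=12: tail/keep → 127
  i=13: tail/keep → 180
  i=14: tail/keep → 89
  i=15: tail/keep → 59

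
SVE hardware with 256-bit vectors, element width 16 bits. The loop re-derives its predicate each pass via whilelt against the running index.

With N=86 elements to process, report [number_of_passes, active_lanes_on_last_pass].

[iterations, last_vl] = [6, 6]

lane count: 256 div 16 = 16
N=86: ⌈86/16⌉ = 6 iters; last vl = 86 − 5×16 = 6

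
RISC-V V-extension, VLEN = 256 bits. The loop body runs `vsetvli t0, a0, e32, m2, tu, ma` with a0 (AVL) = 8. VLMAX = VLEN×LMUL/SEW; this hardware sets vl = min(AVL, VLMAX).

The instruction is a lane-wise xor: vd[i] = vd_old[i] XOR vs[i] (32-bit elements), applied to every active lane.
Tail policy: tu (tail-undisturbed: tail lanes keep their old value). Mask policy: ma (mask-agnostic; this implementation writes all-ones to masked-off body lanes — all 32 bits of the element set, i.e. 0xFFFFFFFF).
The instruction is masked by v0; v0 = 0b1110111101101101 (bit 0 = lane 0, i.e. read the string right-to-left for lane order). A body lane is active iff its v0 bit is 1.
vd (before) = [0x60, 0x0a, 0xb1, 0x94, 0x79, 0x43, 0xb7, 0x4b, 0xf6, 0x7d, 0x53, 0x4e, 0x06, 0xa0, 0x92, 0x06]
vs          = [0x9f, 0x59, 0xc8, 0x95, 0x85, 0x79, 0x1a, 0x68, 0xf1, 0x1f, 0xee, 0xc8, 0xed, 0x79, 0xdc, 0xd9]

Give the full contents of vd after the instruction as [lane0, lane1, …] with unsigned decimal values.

VLMAX = VLEN×LMUL/SEW = 256×2/32 = 16
vl = min(AVL, VLMAX) = min(8, 16) = 8
lane  0: xor(0x60,0x9f) ⇒ 0xff
lane  1: mask-off/ones ⇒ 0xffffffff
lane  2: xor(0xb1,0xc8) ⇒ 0x79
lane  3: xor(0x94,0x95) ⇒ 0x01
lane  4: mask-off/ones ⇒ 0xffffffff
lane  5: xor(0x43,0x79) ⇒ 0x3a
lane  6: xor(0xb7,0x1a) ⇒ 0xad
lane  7: mask-off/ones ⇒ 0xffffffff
lane  8: tail/keep ⇒ 0xf6
lane  9: tail/keep ⇒ 0x7d
lane 10: tail/keep ⇒ 0x53
lane 11: tail/keep ⇒ 0x4e
lane 12: tail/keep ⇒ 0x06
lane 13: tail/keep ⇒ 0xa0
lane 14: tail/keep ⇒ 0x92
lane 15: tail/keep ⇒ 0x06

vd = [255, 4294967295, 121, 1, 4294967295, 58, 173, 4294967295, 246, 125, 83, 78, 6, 160, 146, 6]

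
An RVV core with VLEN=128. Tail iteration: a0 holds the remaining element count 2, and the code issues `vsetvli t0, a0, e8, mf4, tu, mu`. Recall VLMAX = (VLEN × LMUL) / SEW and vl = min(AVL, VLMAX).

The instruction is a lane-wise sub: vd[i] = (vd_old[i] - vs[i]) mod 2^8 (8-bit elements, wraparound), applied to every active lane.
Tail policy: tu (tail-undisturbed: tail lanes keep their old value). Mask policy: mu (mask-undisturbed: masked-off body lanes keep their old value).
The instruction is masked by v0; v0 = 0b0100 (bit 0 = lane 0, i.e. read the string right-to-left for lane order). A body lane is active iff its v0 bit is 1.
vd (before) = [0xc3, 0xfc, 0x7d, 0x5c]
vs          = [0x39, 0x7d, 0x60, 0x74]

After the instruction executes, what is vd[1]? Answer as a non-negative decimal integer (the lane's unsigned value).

VLMAX = (128 × 1/4) / 8 = 4 lanes
vl = min(AVL, VLMAX) = min(2, 4) = 2
[0] mask-off/keep = 0xc3
[1] mask-off/keep = 0xfc
[2] tail/keep = 0x7d
[3] tail/keep = 0x5c

vd[1] = 252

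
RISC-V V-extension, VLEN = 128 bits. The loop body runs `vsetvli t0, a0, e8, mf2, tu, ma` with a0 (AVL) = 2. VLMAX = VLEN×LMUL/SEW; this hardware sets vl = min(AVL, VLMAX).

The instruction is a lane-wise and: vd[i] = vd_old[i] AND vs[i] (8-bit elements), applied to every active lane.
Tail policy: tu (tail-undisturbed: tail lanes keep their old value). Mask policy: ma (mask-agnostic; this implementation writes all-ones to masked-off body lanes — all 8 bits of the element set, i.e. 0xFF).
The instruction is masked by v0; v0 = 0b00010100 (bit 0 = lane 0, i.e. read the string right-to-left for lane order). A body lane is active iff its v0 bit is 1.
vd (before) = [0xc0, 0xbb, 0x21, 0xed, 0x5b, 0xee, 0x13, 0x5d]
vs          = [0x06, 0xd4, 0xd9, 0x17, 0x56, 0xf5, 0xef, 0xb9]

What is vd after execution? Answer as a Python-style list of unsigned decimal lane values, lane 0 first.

VLMAX = VLEN×LMUL/SEW = 128×1/2/8 = 8
vl = min(AVL, VLMAX) = min(2, 8) = 2
vd[0] mask-off/ones -> 0xff
vd[1] mask-off/ones -> 0xff
vd[2] tail/keep -> 0x21
vd[3] tail/keep -> 0xed
vd[4] tail/keep -> 0x5b
vd[5] tail/keep -> 0xee
vd[6] tail/keep -> 0x13
vd[7] tail/keep -> 0x5d

vd = [255, 255, 33, 237, 91, 238, 19, 93]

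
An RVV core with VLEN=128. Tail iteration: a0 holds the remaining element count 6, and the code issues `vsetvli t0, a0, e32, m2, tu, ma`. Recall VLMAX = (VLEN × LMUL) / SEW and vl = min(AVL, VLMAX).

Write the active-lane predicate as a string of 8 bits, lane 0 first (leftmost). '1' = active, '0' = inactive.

VLMAX = VLEN×LMUL/SEW = 128×2/32 = 8
vl ← min(6, 8) = 6
bits (lane 0 leftmost): 11111100

predicate = 11111100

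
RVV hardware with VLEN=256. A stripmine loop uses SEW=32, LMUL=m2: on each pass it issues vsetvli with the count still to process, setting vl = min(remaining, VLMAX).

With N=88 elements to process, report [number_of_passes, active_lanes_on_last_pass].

VLMAX = (256 × 2) / 32 = 16 lanes
iterations = ceil(88/16) = 6; final-pass vl = 8

[iterations, last_vl] = [6, 8]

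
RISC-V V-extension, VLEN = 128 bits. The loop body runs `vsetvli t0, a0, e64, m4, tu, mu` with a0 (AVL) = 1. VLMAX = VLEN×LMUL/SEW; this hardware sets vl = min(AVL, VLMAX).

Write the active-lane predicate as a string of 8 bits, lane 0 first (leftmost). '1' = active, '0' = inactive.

predicate = 10000000

VLMAX = VLEN×LMUL/SEW = 128×4/64 = 8
vl = min(AVL, VLMAX) = min(1, 8) = 1
bits (lane 0 leftmost): 10000000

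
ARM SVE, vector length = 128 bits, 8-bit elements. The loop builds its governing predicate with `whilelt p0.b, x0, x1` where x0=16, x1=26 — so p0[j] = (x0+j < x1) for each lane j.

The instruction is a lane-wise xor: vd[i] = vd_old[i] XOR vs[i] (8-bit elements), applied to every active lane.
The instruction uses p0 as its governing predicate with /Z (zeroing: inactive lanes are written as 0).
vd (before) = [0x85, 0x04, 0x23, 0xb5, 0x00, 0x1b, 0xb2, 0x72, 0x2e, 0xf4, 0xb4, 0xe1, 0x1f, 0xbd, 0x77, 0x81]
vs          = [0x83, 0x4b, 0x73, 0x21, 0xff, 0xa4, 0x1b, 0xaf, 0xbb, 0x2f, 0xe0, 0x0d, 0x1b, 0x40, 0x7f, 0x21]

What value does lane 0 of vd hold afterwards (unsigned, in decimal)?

lane count: 128 div 8 = 16
whilelt: lane j active iff 16+j < 26 → j < 10 → 10 active
vd[0] xor(0x85,0x83) -> 0x06
vd[1] xor(0x04,0x4b) -> 0x4f
vd[2] xor(0x23,0x73) -> 0x50
vd[3] xor(0xb5,0x21) -> 0x94
vd[4] xor(0x00,0xff) -> 0xff
vd[5] xor(0x1b,0xa4) -> 0xbf
vd[6] xor(0xb2,0x1b) -> 0xa9
vd[7] xor(0x72,0xaf) -> 0xdd
vd[8] xor(0x2e,0xbb) -> 0x95
vd[9] xor(0xf4,0x2f) -> 0xdb
vd[10] tail/zero -> 0x00
vd[11] tail/zero -> 0x00
vd[12] tail/zero -> 0x00
vd[13] tail/zero -> 0x00
vd[14] tail/zero -> 0x00
vd[15] tail/zero -> 0x00

vd[0] = 6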